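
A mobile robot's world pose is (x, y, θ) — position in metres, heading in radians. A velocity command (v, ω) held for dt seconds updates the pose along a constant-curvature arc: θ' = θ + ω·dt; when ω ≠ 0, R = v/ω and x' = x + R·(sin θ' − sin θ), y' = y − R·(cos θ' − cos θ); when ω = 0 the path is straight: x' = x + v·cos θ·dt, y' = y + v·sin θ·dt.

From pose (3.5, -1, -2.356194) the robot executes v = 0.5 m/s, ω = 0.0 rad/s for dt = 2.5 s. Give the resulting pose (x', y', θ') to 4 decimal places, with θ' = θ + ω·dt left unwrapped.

(2.6161, -1.8839, -2.3562)

θ' = -2.3562 + 0.0·2.5 = -2.3562
ω = 0 → straight: x' = 3.5 + 0.5·cos(-2.3562)·2.5 = 2.6161
y' = -1 + 0.5·sin(-2.3562)·2.5 = -1.8839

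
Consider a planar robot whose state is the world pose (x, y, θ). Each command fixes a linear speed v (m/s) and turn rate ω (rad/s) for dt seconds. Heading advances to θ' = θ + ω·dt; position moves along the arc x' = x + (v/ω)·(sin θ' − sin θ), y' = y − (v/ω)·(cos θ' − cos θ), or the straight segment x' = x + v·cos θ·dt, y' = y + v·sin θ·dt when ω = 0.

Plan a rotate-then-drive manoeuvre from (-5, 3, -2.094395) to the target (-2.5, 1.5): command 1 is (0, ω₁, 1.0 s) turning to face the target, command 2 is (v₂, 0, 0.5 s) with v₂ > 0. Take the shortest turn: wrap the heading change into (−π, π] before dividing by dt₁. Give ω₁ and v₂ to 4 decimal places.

heading to target = atan2(1.5−3, -2.5−-5) = -0.5404
Δθ = wrap(-0.5404 − -2.0944) = 1.5540; ω₁ = Δθ/dt₁ = 1.5540
distance = √((-2.5−-5)² + (1.5−3)²) = 2.9155; v₂ = distance/dt₂ = 5.8310

ω₁ = 1.5540, v₂ = 5.8310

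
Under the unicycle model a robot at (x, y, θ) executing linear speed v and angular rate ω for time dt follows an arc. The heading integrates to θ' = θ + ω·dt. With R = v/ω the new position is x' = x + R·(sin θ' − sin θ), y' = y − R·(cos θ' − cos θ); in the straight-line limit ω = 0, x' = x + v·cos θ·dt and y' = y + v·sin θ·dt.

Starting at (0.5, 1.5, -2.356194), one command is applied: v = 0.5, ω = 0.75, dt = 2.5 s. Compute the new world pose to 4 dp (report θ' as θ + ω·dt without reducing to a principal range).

θ' = -2.3562 + 0.75·2.5 = -0.4812
R = v/ω = 0.5/0.75 = 0.6667
x' = 0.5 + 0.6667·(sin -0.4812 − sin -2.3562) = 0.6628
y' = 1.5 − 0.6667·(cos -0.4812 − cos -2.3562) = 0.4376

(0.6628, 0.4376, -0.4812)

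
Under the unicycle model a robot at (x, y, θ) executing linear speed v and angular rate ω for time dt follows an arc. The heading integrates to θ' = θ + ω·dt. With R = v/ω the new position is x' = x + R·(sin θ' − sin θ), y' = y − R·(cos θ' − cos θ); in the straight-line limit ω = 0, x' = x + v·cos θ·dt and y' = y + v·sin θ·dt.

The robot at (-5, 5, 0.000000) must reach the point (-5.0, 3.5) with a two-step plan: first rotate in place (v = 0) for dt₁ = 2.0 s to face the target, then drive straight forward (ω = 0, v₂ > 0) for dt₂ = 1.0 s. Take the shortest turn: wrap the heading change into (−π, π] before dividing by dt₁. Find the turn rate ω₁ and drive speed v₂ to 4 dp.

heading to target = atan2(3.5−5, -5−-5) = -1.5708
Δθ = wrap(-1.5708 − 0.0000) = -1.5708; ω₁ = Δθ/dt₁ = -0.7854
distance = √((-5−-5)² + (3.5−5)²) = 1.5000; v₂ = distance/dt₂ = 1.5000

ω₁ = -0.7854, v₂ = 1.5000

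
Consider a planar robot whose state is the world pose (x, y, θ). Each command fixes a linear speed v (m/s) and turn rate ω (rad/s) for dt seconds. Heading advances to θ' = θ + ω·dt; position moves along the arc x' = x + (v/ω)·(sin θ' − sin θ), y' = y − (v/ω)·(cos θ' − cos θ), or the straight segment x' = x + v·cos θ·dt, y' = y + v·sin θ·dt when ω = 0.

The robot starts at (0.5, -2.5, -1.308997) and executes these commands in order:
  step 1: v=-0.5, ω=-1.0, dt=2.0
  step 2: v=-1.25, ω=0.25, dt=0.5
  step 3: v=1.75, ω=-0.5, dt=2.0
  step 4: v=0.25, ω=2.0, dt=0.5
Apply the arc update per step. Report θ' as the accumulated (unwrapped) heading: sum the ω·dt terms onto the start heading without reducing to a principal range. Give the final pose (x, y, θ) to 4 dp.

(-1.2895, -0.1488, -3.1840)

step 1: θ'=-3.3090 (R=0.5000) → pose (1.0663, -1.8776, -3.3090)
step 2: θ'=-3.1840 (R=-5.0000) → pose (1.6874, -1.9430, -3.1840)
step 3: θ'=-4.1840 (R=-3.5000) → pose (-1.1869, -0.2106, -4.1840)
step 4: θ'=-3.1840 (R=0.1250) → pose (-1.2895, -0.1488, -3.1840)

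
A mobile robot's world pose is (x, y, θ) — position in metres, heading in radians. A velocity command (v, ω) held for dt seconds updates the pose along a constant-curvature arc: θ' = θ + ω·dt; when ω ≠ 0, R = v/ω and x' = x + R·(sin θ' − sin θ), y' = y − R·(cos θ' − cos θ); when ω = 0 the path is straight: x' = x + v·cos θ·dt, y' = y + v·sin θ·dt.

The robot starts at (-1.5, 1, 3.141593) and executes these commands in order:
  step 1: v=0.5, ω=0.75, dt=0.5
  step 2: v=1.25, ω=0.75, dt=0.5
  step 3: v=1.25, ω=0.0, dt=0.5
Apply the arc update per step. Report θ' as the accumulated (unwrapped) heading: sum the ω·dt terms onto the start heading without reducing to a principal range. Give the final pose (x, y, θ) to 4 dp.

(-2.7271, 0.1963, 3.8916)

step 1: θ'=3.5166 (R=0.6667) → pose (-1.7442, 0.9537, 3.5166)
step 2: θ'=3.8916 (R=1.6667) → pose (-2.2698, 0.6223, 3.8916)
step 3: θ'=3.8916 (straight) → pose (-2.7271, 0.1963, 3.8916)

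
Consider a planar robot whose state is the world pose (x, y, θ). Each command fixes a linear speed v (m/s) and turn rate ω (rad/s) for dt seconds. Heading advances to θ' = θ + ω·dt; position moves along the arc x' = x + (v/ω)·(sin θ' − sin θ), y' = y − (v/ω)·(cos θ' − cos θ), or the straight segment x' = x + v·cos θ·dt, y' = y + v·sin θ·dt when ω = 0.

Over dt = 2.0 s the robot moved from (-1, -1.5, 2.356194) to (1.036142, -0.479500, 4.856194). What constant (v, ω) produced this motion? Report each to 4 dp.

Δθ = 4.856194 − 2.356194 = 2.500000
ω = Δθ/dt = 2.500000/2.0 = 1.2500
R = Δx/(sin θ' − sin θ) = -1.2000
v = R·ω = -1.2000·1.2500 = -1.5000

v = -1.5000, ω = 1.2500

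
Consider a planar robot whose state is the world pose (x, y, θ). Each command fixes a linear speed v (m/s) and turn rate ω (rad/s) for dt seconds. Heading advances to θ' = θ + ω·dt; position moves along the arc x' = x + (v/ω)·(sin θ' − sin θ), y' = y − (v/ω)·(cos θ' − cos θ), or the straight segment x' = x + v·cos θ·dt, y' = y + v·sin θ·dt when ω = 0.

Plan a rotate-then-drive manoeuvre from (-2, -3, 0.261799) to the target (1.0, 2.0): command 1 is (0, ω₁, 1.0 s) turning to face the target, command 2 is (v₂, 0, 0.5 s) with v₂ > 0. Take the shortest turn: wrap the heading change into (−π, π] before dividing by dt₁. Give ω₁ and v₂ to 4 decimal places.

heading to target = atan2(2−-3, 1−-2) = 1.0304
Δθ = wrap(1.0304 − 0.2618) = 0.7686; ω₁ = Δθ/dt₁ = 0.7686
distance = √((1−-2)² + (2−-3)²) = 5.8310; v₂ = distance/dt₂ = 11.6619

ω₁ = 0.7686, v₂ = 11.6619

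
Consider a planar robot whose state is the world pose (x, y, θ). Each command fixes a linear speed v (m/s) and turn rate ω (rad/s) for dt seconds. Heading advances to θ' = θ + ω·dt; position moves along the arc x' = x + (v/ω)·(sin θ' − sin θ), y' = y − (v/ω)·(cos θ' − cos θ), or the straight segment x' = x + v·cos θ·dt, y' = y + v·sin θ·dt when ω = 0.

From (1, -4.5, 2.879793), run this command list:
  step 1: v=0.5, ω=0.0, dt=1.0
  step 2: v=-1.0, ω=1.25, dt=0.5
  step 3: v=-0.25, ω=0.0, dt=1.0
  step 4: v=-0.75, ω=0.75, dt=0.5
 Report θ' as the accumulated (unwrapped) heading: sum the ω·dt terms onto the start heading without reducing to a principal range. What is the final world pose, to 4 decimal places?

(1.5597, -4.0618, 3.8798)

step 1: θ'=2.8798 (straight) → pose (0.5170, -4.3706, 2.8798)
step 2: θ'=3.5048 (R=-0.8000) → pose (1.0083, -4.3457, 3.5048)
step 3: θ'=3.5048 (straight) → pose (1.2420, -4.2568, 3.5048)
step 4: θ'=3.8798 (R=-1.0000) → pose (1.5597, -4.0618, 3.8798)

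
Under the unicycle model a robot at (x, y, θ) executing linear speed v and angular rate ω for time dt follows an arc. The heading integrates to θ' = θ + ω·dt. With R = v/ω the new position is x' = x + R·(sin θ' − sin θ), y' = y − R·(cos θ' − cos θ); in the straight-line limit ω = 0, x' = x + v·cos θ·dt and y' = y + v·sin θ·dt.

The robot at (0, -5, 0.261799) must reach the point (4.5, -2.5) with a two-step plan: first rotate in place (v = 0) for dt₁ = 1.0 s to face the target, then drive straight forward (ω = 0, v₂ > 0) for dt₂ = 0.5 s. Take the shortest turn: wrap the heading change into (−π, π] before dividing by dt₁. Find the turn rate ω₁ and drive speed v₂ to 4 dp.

heading to target = atan2(-2.5−-5, 4.5−0) = 0.5071
Δθ = wrap(0.5071 − 0.2618) = 0.2453; ω₁ = Δθ/dt₁ = 0.2453
distance = √((4.5−0)² + (-2.5−-5)²) = 5.1478; v₂ = distance/dt₂ = 10.2956

ω₁ = 0.2453, v₂ = 10.2956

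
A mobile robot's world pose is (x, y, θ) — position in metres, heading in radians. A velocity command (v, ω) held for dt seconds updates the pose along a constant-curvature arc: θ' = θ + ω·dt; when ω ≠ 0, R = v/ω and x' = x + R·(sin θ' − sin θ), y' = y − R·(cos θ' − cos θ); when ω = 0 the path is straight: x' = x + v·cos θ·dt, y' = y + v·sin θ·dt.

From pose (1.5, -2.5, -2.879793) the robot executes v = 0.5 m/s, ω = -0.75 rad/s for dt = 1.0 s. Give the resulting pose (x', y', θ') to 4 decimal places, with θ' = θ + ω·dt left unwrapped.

θ' = -2.8798 + -0.75·1.0 = -3.6298
R = v/ω = 0.5/-0.75 = -0.6667
x' = 1.5 + -0.6667·(sin -3.6298 − sin -2.8798) = 1.0148
y' = -2.5 − -0.6667·(cos -3.6298 − cos -2.8798) = -2.4448

(1.0148, -2.4448, -3.6298)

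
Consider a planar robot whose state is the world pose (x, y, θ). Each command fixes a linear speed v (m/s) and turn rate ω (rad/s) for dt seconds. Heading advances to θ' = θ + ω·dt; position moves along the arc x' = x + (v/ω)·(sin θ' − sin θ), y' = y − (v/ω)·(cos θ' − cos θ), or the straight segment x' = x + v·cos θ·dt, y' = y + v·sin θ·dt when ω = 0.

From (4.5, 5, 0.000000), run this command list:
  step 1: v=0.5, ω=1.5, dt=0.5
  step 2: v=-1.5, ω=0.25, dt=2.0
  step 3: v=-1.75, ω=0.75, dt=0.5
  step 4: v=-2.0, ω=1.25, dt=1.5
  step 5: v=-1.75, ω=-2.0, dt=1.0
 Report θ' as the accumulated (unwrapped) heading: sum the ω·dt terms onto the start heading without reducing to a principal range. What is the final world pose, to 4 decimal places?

step 1: θ'=0.7500 (R=0.3333) → pose (4.7272, 5.0894, 0.7500)
step 2: θ'=1.2500 (R=-6.0000) → pose (3.1231, 2.5912, 1.2500)
step 3: θ'=1.6250 (R=-2.3333) → pose (3.0075, 1.7291, 1.6250)
step 4: θ'=3.5000 (R=-1.6000) → pose (5.1664, 0.3174, 3.5000)
step 5: θ'=1.5000 (R=0.8750) → pose (6.3462, -0.5639, 1.5000)

(6.3462, -0.5639, 1.5000)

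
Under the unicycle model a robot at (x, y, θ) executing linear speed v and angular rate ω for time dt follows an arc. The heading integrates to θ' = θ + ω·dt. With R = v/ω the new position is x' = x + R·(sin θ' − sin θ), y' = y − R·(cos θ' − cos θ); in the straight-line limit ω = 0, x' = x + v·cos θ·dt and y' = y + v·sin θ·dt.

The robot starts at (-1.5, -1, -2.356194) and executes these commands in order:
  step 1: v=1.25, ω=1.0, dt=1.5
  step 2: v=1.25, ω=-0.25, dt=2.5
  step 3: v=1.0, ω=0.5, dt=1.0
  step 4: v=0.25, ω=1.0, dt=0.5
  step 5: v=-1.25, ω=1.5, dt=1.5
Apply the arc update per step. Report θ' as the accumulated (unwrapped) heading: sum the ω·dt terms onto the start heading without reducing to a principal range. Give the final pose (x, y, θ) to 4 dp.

step 1: θ'=-0.8562 (R=1.2500) → pose (-1.5603, -2.7030, -0.8562)
step 2: θ'=-1.4812 (R=-5.0000) → pose (-0.3571, -5.5322, -1.4812)
step 3: θ'=-0.9812 (R=2.0000) → pose (-0.0275, -6.4653, -0.9812)
step 4: θ'=-0.4812 (R=0.2500) → pose (0.0646, -6.5479, -0.4812)
step 5: θ'=1.7688 (R=-0.8333) → pose (-1.1382, -7.4505, 1.7688)

(-1.1382, -7.4505, 1.7688)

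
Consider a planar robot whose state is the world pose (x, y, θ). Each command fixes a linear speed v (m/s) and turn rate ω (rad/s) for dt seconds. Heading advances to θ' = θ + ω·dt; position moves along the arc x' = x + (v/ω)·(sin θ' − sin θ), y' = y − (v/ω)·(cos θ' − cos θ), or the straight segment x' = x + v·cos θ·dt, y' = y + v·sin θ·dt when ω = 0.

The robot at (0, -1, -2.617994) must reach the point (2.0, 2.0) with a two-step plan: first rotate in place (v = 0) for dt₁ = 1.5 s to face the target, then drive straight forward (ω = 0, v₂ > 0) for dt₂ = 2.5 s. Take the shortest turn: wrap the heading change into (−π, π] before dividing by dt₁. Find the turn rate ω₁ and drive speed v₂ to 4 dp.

heading to target = atan2(2−-1, 2−0) = 0.9828
Δθ = wrap(0.9828 − -2.6180) = -2.6824; ω₁ = Δθ/dt₁ = -1.7883
distance = √((2−0)² + (2−-1)²) = 3.6056; v₂ = distance/dt₂ = 1.4422

ω₁ = -1.7883, v₂ = 1.4422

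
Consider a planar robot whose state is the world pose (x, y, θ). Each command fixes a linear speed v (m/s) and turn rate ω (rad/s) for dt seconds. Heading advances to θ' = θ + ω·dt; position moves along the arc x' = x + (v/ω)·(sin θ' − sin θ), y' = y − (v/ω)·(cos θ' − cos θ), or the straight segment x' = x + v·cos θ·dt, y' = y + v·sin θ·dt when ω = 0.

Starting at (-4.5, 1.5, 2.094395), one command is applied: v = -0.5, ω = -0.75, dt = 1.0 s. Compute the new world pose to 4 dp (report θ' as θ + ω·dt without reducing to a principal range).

(-4.4277, 1.0170, 1.3444)

θ' = 2.0944 + -0.75·1.0 = 1.3444
R = v/ω = -0.5/-0.75 = 0.6667
x' = -4.5 + 0.6667·(sin 1.3444 − sin 2.0944) = -4.4277
y' = 1.5 − 0.6667·(cos 1.3444 − cos 2.0944) = 1.0170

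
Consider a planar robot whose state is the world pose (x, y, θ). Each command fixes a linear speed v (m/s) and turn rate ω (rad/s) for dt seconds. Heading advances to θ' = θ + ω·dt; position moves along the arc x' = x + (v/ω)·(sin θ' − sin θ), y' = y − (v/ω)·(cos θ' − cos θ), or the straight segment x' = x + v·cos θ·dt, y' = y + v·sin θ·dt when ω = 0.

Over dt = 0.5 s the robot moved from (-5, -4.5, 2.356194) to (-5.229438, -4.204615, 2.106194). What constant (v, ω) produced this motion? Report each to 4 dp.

Δθ = 2.106194 − 2.356194 = -0.250000
ω = Δθ/dt = -0.250000/0.5 = -0.5000
R = −Δy/(cos θ' − cos θ) = -1.5000
v = R·ω = -1.5000·-0.5000 = 0.7500

v = 0.7500, ω = -0.5000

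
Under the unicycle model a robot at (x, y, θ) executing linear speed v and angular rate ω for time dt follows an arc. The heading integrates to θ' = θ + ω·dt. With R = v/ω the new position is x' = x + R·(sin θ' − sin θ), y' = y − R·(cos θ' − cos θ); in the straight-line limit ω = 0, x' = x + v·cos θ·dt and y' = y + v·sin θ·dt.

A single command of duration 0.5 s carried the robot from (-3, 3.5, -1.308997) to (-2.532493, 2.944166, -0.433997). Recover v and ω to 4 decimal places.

v = 1.5000, ω = 1.7500

Δθ = -0.433997 − -1.308997 = 0.875000
ω = Δθ/dt = 0.875000/0.5 = 1.7500
R = −Δy/(cos θ' − cos θ) = 0.8571
v = R·ω = 0.8571·1.7500 = 1.5000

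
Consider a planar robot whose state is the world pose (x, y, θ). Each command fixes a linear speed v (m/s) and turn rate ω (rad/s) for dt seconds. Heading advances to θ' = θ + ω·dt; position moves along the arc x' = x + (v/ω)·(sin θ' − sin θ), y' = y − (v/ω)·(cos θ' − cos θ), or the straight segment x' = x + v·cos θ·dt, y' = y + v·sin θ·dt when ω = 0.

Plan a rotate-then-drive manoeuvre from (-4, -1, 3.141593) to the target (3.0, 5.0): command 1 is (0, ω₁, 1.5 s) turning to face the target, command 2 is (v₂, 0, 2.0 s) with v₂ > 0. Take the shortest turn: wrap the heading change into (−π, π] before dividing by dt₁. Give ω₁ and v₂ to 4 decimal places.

ω₁ = -1.6220, v₂ = 4.6098

heading to target = atan2(5−-1, 3−-4) = 0.7086
Δθ = wrap(0.7086 − 3.1416) = -2.4330; ω₁ = Δθ/dt₁ = -1.6220
distance = √((3−-4)² + (5−-1)²) = 9.2195; v₂ = distance/dt₂ = 4.6098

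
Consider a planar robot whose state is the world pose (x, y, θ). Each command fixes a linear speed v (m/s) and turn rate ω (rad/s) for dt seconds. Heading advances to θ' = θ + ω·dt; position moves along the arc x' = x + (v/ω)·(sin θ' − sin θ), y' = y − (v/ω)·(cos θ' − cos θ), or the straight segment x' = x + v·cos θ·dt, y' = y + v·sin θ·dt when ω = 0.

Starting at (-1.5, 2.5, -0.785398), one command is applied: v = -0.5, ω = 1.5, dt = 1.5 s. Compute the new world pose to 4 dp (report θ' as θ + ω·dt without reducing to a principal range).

(-2.0672, 2.2996, 1.4646)

θ' = -0.7854 + 1.5·1.5 = 1.4646
R = v/ω = -0.5/1.5 = -0.3333
x' = -1.5 + -0.3333·(sin 1.4646 − sin -0.7854) = -2.0672
y' = 2.5 − -0.3333·(cos 1.4646 − cos -0.7854) = 2.2996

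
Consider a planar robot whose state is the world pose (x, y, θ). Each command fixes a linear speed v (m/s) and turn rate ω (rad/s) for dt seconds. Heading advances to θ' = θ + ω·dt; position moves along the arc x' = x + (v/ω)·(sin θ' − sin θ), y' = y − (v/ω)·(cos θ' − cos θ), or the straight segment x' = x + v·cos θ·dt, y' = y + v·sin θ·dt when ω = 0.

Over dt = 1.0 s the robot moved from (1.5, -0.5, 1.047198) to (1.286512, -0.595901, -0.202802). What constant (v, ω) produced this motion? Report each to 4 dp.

v = -0.2500, ω = -1.2500

Δθ = -0.202802 − 1.047198 = -1.250000
ω = Δθ/dt = -1.250000/1.0 = -1.2500
R = Δx/(sin θ' − sin θ) = 0.2000
v = R·ω = 0.2000·-1.2500 = -0.2500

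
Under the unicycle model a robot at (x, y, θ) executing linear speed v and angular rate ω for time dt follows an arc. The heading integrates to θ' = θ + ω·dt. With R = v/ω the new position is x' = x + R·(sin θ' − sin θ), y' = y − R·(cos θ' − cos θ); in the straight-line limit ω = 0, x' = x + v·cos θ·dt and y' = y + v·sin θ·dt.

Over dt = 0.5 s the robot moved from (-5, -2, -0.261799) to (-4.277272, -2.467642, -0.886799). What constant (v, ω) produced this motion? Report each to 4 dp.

Δθ = -0.886799 − -0.261799 = -0.625000
ω = Δθ/dt = -0.625000/0.5 = -1.2500
R = Δx/(sin θ' − sin θ) = -1.4000
v = R·ω = -1.4000·-1.2500 = 1.7500

v = 1.7500, ω = -1.2500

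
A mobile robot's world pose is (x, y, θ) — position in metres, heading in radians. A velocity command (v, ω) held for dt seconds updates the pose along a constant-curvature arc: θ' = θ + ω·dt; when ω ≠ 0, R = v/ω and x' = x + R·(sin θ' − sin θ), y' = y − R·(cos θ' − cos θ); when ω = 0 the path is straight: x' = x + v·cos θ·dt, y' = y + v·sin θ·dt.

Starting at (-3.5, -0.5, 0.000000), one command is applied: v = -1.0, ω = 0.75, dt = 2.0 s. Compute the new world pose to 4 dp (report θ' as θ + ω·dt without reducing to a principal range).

(-4.8300, -1.7390, 1.5000)

θ' = 0.0000 + 0.75·2.0 = 1.5000
R = v/ω = -1.0/0.75 = -1.3333
x' = -3.5 + -1.3333·(sin 1.5000 − sin 0.0000) = -4.8300
y' = -0.5 − -1.3333·(cos 1.5000 − cos 0.0000) = -1.7390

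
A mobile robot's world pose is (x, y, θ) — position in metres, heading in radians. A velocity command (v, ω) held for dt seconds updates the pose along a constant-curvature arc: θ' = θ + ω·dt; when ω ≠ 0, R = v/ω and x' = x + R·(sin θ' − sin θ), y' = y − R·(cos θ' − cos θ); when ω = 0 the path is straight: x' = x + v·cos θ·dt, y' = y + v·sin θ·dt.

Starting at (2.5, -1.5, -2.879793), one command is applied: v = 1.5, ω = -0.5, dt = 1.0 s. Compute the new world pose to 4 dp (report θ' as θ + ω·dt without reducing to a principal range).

θ' = -2.8798 + -0.5·1.0 = -3.3798
R = v/ω = 1.5/-0.5 = -3.0000
x' = 2.5 + -3.0000·(sin -3.3798 − sin -2.8798) = 1.0157
y' = -1.5 − -3.0000·(cos -3.3798 − cos -2.8798) = -1.5175

(1.0157, -1.5175, -3.3798)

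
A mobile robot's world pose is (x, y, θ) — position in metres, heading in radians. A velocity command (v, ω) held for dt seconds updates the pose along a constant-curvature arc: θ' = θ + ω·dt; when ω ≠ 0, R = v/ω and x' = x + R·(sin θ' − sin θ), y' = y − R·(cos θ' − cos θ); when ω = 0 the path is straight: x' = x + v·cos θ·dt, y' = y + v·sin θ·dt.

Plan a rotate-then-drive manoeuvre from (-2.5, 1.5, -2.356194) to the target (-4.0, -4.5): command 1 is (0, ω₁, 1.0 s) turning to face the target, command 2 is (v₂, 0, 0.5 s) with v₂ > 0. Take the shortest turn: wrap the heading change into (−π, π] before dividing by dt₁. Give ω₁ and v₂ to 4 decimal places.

heading to target = atan2(-4.5−1.5, -4−-2.5) = -1.8158
Δθ = wrap(-1.8158 − -2.3562) = 0.5404; ω₁ = Δθ/dt₁ = 0.5404
distance = √((-4−-2.5)² + (-4.5−1.5)²) = 6.1847; v₂ = distance/dt₂ = 12.3693

ω₁ = 0.5404, v₂ = 12.3693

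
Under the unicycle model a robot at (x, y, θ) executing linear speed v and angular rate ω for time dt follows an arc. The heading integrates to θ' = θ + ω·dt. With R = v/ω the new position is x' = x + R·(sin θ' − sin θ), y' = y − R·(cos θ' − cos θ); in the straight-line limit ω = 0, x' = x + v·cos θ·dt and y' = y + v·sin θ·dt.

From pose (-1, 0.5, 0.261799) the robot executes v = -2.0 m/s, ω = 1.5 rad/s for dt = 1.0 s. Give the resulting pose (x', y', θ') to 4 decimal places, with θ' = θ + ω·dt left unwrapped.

θ' = 0.2618 + 1.5·1.0 = 1.7618
R = v/ω = -2.0/1.5 = -1.3333
x' = -1 + -1.3333·(sin 1.7618 − sin 0.2618) = -1.9640
y' = 0.5 − -1.3333·(cos 1.7618 − cos 0.2618) = -1.0410

(-1.9640, -1.0410, 1.7618)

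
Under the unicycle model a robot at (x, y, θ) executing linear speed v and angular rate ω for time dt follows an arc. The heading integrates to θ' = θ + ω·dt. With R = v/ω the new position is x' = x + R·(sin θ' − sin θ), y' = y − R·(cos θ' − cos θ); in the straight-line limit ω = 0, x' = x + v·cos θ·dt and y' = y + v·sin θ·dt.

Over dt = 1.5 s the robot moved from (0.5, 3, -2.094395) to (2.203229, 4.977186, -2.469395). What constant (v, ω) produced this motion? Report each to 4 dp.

Δθ = -2.469395 − -2.094395 = -0.375000
ω = Δθ/dt = -0.375000/1.5 = -0.2500
R = −Δy/(cos θ' − cos θ) = 7.0000
v = R·ω = 7.0000·-0.2500 = -1.7500

v = -1.7500, ω = -0.2500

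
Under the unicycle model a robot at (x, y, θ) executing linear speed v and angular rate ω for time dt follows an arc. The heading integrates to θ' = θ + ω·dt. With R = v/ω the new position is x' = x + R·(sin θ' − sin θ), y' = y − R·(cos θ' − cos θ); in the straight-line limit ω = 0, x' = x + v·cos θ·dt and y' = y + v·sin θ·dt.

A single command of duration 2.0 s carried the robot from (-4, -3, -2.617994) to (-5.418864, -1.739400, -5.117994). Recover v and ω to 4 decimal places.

Δθ = -5.117994 − -2.617994 = -2.500000
ω = Δθ/dt = -2.500000/2.0 = -1.2500
R = Δx/(sin θ' − sin θ) = -1.0000
v = R·ω = -1.0000·-1.2500 = 1.2500

v = 1.2500, ω = -1.2500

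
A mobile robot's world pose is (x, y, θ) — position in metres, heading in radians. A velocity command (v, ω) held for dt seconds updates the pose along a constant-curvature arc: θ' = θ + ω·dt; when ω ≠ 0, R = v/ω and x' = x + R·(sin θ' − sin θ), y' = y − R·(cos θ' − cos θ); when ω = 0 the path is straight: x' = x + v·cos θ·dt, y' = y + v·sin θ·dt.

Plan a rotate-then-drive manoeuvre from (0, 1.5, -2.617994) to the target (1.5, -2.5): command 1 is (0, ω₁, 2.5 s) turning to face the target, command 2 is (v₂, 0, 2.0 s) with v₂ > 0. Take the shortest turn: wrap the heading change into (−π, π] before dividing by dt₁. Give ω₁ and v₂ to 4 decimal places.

heading to target = atan2(-2.5−1.5, 1.5−0) = -1.2120
Δθ = wrap(-1.2120 − -2.6180) = 1.4060; ω₁ = Δθ/dt₁ = 0.5624
distance = √((1.5−0)² + (-2.5−1.5)²) = 4.2720; v₂ = distance/dt₂ = 2.1360

ω₁ = 0.5624, v₂ = 2.1360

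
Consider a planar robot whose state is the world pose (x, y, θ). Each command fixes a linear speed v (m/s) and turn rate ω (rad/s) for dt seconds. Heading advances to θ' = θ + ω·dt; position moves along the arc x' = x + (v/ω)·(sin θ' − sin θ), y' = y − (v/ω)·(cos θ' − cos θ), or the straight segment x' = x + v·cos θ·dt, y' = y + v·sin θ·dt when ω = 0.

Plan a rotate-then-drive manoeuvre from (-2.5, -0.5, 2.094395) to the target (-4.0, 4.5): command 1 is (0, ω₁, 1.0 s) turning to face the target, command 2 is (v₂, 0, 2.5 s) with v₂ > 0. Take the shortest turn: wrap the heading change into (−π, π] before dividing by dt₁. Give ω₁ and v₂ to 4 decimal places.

heading to target = atan2(4.5−-0.5, -4−-2.5) = 1.8623
Δθ = wrap(1.8623 − 2.0944) = -0.2321; ω₁ = Δθ/dt₁ = -0.2321
distance = √((-4−-2.5)² + (4.5−-0.5)²) = 5.2202; v₂ = distance/dt₂ = 2.0881

ω₁ = -0.2321, v₂ = 2.0881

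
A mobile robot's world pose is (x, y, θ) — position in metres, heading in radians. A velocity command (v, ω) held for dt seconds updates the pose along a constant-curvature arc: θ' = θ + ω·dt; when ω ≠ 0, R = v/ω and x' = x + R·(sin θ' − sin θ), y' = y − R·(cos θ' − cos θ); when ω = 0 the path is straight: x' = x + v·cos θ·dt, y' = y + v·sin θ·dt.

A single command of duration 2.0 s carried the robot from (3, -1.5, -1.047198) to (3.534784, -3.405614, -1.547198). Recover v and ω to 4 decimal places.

Δθ = -1.547198 − -1.047198 = -0.500000
ω = Δθ/dt = -0.500000/2.0 = -0.2500
R = −Δy/(cos θ' − cos θ) = -4.0000
v = R·ω = -4.0000·-0.2500 = 1.0000

v = 1.0000, ω = -0.2500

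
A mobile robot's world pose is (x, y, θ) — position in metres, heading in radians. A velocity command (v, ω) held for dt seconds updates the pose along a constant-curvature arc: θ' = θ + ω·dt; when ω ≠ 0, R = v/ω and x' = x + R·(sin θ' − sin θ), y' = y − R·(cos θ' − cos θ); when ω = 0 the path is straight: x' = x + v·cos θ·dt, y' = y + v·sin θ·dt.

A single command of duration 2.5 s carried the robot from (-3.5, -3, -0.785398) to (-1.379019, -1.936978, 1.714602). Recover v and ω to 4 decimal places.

v = 1.2500, ω = 1.0000

Δθ = 1.714602 − -0.785398 = 2.500000
ω = Δθ/dt = 2.500000/2.5 = 1.0000
R = Δx/(sin θ' − sin θ) = 1.2500
v = R·ω = 1.2500·1.0000 = 1.2500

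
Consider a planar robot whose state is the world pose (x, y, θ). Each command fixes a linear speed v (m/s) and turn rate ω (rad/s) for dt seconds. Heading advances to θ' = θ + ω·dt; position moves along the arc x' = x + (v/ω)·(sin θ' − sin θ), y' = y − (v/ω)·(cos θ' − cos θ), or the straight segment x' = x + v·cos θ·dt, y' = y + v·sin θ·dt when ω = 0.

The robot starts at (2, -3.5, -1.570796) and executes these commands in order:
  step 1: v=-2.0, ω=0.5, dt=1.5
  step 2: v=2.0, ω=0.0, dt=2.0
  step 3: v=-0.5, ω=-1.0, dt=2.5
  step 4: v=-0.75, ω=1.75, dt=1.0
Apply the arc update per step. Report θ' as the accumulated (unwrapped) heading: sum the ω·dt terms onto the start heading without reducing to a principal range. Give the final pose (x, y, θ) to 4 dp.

step 1: θ'=-0.8208 (R=-4.0000) → pose (0.9268, -0.7734, -0.8208)
step 2: θ'=-0.8208 (straight) → pose (3.6533, -3.7002, -0.8208)
step 3: θ'=-3.3208 (R=0.5000) → pose (4.1083, -2.8674, -3.3208)
step 4: θ'=-1.5708 (R=-0.4286) → pose (4.6132, -2.4457, -1.5708)

(4.6132, -2.4457, -1.5708)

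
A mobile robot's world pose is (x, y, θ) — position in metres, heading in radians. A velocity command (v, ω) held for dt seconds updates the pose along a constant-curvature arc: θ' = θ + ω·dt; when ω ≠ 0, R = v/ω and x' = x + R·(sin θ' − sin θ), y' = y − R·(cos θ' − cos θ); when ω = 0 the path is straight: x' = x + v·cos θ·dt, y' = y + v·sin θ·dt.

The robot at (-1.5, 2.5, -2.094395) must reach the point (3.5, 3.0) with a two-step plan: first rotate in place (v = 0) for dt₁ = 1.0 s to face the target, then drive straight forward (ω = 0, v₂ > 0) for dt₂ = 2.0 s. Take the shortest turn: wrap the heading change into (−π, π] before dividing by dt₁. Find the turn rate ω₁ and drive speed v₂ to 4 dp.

heading to target = atan2(3−2.5, 3.5−-1.5) = 0.0997
Δθ = wrap(0.0997 − -2.0944) = 2.1941; ω₁ = Δθ/dt₁ = 2.1941
distance = √((3.5−-1.5)² + (3−2.5)²) = 5.0249; v₂ = distance/dt₂ = 2.5125

ω₁ = 2.1941, v₂ = 2.5125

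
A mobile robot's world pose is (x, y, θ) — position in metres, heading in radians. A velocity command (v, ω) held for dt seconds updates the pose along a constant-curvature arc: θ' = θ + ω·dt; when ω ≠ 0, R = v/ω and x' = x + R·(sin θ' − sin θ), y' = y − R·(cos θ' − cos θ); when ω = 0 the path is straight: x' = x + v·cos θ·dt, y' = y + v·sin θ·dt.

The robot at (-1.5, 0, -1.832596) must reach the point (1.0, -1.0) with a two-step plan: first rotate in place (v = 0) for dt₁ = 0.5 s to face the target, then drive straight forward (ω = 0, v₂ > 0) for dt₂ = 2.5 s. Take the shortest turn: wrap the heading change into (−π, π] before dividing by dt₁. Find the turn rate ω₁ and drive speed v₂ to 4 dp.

ω₁ = 2.9042, v₂ = 1.0770

heading to target = atan2(-1−0, 1−-1.5) = -0.3805
Δθ = wrap(-0.3805 − -1.8326) = 1.4521; ω₁ = Δθ/dt₁ = 2.9042
distance = √((1−-1.5)² + (-1−0)²) = 2.6926; v₂ = distance/dt₂ = 1.0770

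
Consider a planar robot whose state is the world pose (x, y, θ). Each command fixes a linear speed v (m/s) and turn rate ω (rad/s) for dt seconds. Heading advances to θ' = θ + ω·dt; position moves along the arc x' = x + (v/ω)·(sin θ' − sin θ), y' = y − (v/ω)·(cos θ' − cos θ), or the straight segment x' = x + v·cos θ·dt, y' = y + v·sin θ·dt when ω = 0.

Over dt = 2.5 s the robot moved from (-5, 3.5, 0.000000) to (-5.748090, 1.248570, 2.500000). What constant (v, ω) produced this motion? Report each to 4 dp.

Δθ = 2.500000 − 0.000000 = 2.500000
ω = Δθ/dt = 2.500000/2.5 = 1.0000
R = −Δy/(cos θ' − cos θ) = -1.2500
v = R·ω = -1.2500·1.0000 = -1.2500

v = -1.2500, ω = 1.0000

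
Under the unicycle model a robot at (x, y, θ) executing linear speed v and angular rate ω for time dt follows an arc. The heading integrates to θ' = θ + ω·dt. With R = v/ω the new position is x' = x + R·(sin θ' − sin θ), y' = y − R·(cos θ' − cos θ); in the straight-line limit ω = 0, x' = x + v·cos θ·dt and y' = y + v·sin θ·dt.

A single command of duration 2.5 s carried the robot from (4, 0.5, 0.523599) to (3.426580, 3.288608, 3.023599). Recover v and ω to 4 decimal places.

v = 1.5000, ω = 1.0000

Δθ = 3.023599 − 0.523599 = 2.500000
ω = Δθ/dt = 2.500000/2.5 = 1.0000
R = −Δy/(cos θ' − cos θ) = 1.5000
v = R·ω = 1.5000·1.0000 = 1.5000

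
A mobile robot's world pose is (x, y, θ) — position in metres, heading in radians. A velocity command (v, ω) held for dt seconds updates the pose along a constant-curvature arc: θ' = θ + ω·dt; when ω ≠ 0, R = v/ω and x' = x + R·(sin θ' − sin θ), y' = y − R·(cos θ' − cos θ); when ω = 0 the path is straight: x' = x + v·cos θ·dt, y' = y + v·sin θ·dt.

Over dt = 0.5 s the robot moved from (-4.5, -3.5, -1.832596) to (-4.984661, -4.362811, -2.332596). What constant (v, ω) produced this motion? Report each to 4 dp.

Δθ = -2.332596 − -1.832596 = -0.500000
ω = Δθ/dt = -0.500000/0.5 = -1.0000
R = −Δy/(cos θ' − cos θ) = -2.0000
v = R·ω = -2.0000·-1.0000 = 2.0000

v = 2.0000, ω = -1.0000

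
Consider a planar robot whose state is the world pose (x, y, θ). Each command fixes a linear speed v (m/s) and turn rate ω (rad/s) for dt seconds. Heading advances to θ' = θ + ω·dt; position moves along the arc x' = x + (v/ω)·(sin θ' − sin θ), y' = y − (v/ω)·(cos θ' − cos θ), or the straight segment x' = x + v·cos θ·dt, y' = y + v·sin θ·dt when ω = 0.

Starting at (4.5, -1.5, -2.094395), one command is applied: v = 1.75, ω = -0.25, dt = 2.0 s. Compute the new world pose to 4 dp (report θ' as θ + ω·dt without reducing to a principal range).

(2.0799, -3.9779, -2.5944)

θ' = -2.0944 + -0.25·2.0 = -2.5944
R = v/ω = 1.75/-0.25 = -7.0000
x' = 4.5 + -7.0000·(sin -2.5944 − sin -2.0944) = 2.0799
y' = -1.5 − -7.0000·(cos -2.5944 − cos -2.0944) = -3.9779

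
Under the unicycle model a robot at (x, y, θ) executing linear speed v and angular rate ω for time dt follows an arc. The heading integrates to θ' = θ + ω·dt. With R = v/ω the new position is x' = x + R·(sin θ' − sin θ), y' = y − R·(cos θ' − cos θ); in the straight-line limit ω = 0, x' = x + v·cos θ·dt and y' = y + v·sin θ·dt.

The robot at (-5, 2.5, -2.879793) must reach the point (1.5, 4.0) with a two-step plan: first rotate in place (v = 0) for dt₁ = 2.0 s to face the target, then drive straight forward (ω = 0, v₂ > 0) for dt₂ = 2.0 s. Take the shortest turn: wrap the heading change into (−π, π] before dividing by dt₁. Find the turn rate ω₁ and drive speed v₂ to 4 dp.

ω₁ = 1.5533, v₂ = 3.3354

heading to target = atan2(4−2.5, 1.5−-5) = 0.2268
Δθ = wrap(0.2268 − -2.8798) = 3.1066; ω₁ = Δθ/dt₁ = 1.5533
distance = √((1.5−-5)² + (4−2.5)²) = 6.6708; v₂ = distance/dt₂ = 3.3354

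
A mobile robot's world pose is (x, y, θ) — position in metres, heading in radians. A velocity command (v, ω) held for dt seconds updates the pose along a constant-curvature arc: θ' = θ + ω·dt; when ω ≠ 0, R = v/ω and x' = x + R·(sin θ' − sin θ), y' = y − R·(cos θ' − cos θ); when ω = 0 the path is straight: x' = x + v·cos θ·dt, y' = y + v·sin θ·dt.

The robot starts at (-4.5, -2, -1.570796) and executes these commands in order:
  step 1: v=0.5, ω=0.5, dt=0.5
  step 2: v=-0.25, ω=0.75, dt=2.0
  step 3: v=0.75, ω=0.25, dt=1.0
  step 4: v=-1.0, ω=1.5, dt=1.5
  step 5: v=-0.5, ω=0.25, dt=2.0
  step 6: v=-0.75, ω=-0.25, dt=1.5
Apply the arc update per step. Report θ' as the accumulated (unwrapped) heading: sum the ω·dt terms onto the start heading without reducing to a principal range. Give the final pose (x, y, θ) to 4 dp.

(-2.0843, -3.3563, 2.8042)

step 1: θ'=-1.3208 (R=1.0000) → pose (-4.4689, -2.2474, -1.3208)
step 2: θ'=0.1792 (R=-0.3333) → pose (-4.8513, -2.0019, 0.1792)
step 3: θ'=0.4292 (R=3.0000) → pose (-4.1376, -1.7778, 0.4292)
step 4: θ'=2.6792 (R=-0.6667) → pose (-4.1576, -2.9807, 2.6792)
step 5: θ'=3.1792 (R=-2.0000) → pose (-3.1902, -3.1893, 3.1792)
step 6: θ'=2.8042 (R=3.0000) → pose (-2.0843, -3.3563, 2.8042)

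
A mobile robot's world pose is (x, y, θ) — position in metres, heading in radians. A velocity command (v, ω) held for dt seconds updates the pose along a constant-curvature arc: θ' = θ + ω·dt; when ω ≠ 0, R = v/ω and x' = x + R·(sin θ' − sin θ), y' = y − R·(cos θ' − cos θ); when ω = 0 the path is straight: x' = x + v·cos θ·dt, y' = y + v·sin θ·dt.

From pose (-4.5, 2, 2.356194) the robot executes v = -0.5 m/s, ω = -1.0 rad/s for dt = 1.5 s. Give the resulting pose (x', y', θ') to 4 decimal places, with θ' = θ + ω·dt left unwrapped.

(-4.4759, 1.3188, 0.8562)

θ' = 2.3562 + -1.0·1.5 = 0.8562
R = v/ω = -0.5/-1.0 = 0.5000
x' = -4.5 + 0.5000·(sin 0.8562 − sin 2.3562) = -4.4759
y' = 2 − 0.5000·(cos 0.8562 − cos 2.3562) = 1.3188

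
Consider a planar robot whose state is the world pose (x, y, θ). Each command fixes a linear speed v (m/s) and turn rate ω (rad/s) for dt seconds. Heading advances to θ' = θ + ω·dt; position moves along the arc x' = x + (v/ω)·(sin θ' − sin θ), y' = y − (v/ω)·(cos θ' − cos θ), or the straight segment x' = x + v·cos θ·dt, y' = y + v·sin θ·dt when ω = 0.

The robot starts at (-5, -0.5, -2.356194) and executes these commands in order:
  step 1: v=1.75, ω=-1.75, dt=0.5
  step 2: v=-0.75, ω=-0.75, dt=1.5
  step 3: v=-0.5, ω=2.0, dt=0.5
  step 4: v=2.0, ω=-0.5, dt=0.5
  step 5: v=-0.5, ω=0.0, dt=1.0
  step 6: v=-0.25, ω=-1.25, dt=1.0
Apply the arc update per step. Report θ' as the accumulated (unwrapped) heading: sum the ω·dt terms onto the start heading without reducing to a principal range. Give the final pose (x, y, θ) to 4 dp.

step 1: θ'=-3.2312 (R=-1.0000) → pose (-5.7966, -0.7889, -3.2312)
step 2: θ'=-4.3562 (R=1.0000) → pose (-4.9488, -1.4362, -4.3562)
step 3: θ'=-3.3562 (R=-0.2500) → pose (-4.7678, -1.5932, -3.3562)
step 4: θ'=-3.6062 (R=-4.0000) → pose (-5.7082, -1.2610, -3.6062)
step 5: θ'=-3.6062 (straight) → pose (-5.2612, -1.4850, -3.6062)
step 6: θ'=-4.8562 (R=0.2000) → pose (-5.1529, -1.6925, -4.8562)

(-5.1529, -1.6925, -4.8562)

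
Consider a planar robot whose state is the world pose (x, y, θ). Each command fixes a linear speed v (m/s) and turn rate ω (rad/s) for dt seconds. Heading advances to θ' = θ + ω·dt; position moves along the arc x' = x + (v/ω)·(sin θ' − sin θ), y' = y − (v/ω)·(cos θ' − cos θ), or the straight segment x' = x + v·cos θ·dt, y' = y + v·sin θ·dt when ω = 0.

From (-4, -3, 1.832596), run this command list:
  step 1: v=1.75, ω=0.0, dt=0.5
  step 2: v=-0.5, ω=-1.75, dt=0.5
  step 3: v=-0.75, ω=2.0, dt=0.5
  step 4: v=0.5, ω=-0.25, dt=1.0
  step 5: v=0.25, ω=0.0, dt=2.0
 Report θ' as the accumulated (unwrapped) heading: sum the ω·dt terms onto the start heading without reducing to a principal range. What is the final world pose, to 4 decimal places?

step 1: θ'=1.8326 (straight) → pose (-4.2265, -2.1548, 1.8326)
step 2: θ'=0.9576 (R=0.2857) → pose (-4.2688, -2.3932, 0.9576)
step 3: θ'=1.9576 (R=-0.3750) → pose (-4.3094, -2.7505, 1.9576)
step 4: θ'=1.7076 (R=-2.0000) → pose (-4.4385, -2.2688, 1.7076)
step 5: θ'=1.7076 (straight) → pose (-4.5067, -1.7734, 1.7076)

(-4.5067, -1.7734, 1.7076)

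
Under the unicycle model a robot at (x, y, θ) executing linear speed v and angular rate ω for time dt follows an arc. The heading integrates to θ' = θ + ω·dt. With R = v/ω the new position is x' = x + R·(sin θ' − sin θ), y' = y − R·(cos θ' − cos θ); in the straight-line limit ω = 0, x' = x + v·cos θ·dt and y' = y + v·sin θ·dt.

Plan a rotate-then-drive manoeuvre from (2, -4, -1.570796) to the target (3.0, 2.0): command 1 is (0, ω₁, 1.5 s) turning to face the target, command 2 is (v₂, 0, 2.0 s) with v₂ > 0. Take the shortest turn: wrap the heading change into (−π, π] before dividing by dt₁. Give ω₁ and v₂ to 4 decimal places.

ω₁ = 1.9843, v₂ = 3.0414

heading to target = atan2(2−-4, 3−2) = 1.4056
Δθ = wrap(1.4056 − -1.5708) = 2.9764; ω₁ = Δθ/dt₁ = 1.9843
distance = √((3−2)² + (2−-4)²) = 6.0828; v₂ = distance/dt₂ = 3.0414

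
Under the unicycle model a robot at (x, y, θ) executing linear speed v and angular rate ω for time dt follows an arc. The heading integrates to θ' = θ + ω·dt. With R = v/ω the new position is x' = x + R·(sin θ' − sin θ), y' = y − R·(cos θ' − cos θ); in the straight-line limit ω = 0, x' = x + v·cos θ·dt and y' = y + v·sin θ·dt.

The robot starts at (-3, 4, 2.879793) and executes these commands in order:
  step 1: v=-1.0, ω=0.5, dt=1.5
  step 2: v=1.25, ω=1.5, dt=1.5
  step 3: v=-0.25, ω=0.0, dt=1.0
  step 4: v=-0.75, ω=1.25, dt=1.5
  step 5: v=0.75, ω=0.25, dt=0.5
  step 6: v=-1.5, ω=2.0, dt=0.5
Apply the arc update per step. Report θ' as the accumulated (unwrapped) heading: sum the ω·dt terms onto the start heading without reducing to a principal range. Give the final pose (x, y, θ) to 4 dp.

step 1: θ'=3.6298 (R=-2.0000) → pose (-1.5443, 4.1655, 3.6298)
step 2: θ'=5.8798 (R=0.8333) → pose (-1.4805, 2.6631, 5.8798)
step 3: θ'=5.8798 (straight) → pose (-1.7105, 2.7612, 5.8798)
step 4: θ'=7.7548 (R=-0.6000) → pose (-2.5430, 2.2688, 7.7548)
step 5: θ'=7.8798 (R=3.0000) → pose (-2.5293, 2.6433, 7.8798)
step 6: θ'=8.8798 (R=-0.7500) → pose (-2.1684, 2.0213, 8.8798)

(-2.1684, 2.0213, 8.8798)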